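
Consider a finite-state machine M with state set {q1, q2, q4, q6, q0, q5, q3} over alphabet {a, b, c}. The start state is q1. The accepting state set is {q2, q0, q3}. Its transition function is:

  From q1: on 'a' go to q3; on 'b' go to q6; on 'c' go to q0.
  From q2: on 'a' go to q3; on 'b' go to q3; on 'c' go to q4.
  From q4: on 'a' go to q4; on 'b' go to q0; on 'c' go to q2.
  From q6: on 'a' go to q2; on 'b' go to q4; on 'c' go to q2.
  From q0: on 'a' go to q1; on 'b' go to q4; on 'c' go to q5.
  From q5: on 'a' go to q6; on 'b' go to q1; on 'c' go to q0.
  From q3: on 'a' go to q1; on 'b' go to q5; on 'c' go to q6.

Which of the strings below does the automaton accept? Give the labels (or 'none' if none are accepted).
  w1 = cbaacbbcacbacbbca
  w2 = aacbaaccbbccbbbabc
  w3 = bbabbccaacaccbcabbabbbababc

w1: q1 → q0 → q4 → q4 → q4 → q2 → q3 → q5 → q0 → q1 → q0 → q4 → q4 → q2 → q3 → q5 → q0 → q1  → end q1, rejected
w2: q1 → q3 → q1 → q0 → q4 → q4 → q4 → q2 → q4 → q0 → q4 → q2 → q4 → q0 → q4 → q0 → q1 → q6 → q2  → end q2, accepted
w3: q1 → q6 → q4 → q4 → q0 → q4 → q2 → q4 → q4 → q4 → q2 → q3 → q6 → q2 → q3 → q6 → q2 → q3 → q5 → q6 → q4 → q0 → q4 → q4 → q0 → q1 → q6 → q2  → end q2, accepted

w2, w3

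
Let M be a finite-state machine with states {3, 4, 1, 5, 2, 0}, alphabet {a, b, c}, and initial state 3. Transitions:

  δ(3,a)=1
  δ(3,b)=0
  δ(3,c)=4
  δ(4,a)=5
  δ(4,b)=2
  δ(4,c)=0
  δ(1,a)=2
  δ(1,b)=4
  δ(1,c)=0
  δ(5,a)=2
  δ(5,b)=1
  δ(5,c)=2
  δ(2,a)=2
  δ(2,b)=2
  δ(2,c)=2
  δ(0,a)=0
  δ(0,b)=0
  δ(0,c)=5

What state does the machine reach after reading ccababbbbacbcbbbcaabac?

2

Trace: 3 -c-> 4 -c-> 0 -a-> 0 -b-> 0 -a-> 0 -b-> 0 -b-> 0 -b-> 0 -b-> 0 -a-> 0 -c-> 5 -b-> 1 -c-> 0 -b-> 0 -b-> 0 -b-> 0 -c-> 5 -a-> 2 -a-> 2 -b-> 2 -a-> 2 -c-> 2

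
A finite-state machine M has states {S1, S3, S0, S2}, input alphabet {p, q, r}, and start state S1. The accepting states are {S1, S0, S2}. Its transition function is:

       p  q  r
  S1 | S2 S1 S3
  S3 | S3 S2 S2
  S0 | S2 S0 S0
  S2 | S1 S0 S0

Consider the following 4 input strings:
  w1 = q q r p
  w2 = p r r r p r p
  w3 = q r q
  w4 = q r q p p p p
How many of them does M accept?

3

w1: S1 → S1 → S1 → S3 → S3  → end S3, rejected
w2: S1 → S2 → S0 → S0 → S0 → S2 → S0 → S2  → end S2, accepted
w3: S1 → S1 → S3 → S2  → end S2, accepted
w4: S1 → S1 → S3 → S2 → S1 → S2 → S1 → S2  → end S2, accepted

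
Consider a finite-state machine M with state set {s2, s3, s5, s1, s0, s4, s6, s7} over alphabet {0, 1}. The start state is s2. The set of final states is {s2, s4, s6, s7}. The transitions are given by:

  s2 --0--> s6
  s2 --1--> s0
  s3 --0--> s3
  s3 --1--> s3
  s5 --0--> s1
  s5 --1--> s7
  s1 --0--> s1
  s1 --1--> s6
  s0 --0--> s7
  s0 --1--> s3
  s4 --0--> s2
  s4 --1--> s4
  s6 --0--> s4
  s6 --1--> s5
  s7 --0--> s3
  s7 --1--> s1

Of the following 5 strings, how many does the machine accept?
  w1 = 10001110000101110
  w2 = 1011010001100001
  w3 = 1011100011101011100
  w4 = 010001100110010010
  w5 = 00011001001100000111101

1

w1:
  start at s2
  read '1': s2 → s0
  read '0': s0 → s7
  read '0': s7 → s3
  read '0': s3 → s3
  read '1': s3 → s3
  read '1': s3 → s3
  read '1': s3 → s3
  read '0': s3 → s3
  read '0': s3 → s3
  read '0': s3 → s3
  read '0': s3 → s3
  read '1': s3 → s3
  read '0': s3 → s3
  read '1': s3 → s3
  read '1': s3 → s3
  read '1': s3 → s3
  read '0': s3 → s3
  end s3, rejected
w2:
  start at s2
  read '1': s2 → s0
  read '0': s0 → s7
  read '1': s7 → s1
  read '1': s1 → s6
  read '0': s6 → s4
  read '1': s4 → s4
  read '0': s4 → s2
  read '0': s2 → s6
  read '0': s6 → s4
  read '1': s4 → s4
  read '1': s4 → s4
  read '0': s4 → s2
  read '0': s2 → s6
  read '0': s6 → s4
  read '0': s4 → s2
  read '1': s2 → s0
  end s0, rejected
w3:
  start at s2
  read '1': s2 → s0
  read '0': s0 → s7
  read '1': s7 → s1
  read '1': s1 → s6
  read '1': s6 → s5
  read '0': s5 → s1
  read '0': s1 → s1
  read '0': s1 → s1
  read '1': s1 → s6
  read '1': s6 → s5
  read '1': s5 → s7
  read '0': s7 → s3
  read '1': s3 → s3
  read '0': s3 → s3
  read '1': s3 → s3
  read '1': s3 → s3
  read '1': s3 → s3
  read '0': s3 → s3
  read '0': s3 → s3
  end s3, rejected
w4:
  start at s2
  read '0': s2 → s6
  read '1': s6 → s5
  read '0': s5 → s1
  read '0': s1 → s1
  read '0': s1 → s1
  read '1': s1 → s6
  read '1': s6 → s5
  read '0': s5 → s1
  read '0': s1 → s1
  read '1': s1 → s6
  read '1': s6 → s5
  read '0': s5 → s1
  read '0': s1 → s1
  read '1': s1 → s6
  read '0': s6 → s4
  read '0': s4 → s2
  read '1': s2 → s0
  read '0': s0 → s7
  end s7, accepted
w5:
  start at s2
  read '0': s2 → s6
  read '0': s6 → s4
  read '0': s4 → s2
  read '1': s2 → s0
  read '1': s0 → s3
  read '0': s3 → s3
  read '0': s3 → s3
  read '1': s3 → s3
  read '0': s3 → s3
  read '0': s3 → s3
  read '1': s3 → s3
  read '1': s3 → s3
  read '0': s3 → s3
  read '0': s3 → s3
  read '0': s3 → s3
  read '0': s3 → s3
  read '0': s3 → s3
  read '1': s3 → s3
  read '1': s3 → s3
  read '1': s3 → s3
  read '1': s3 → s3
  read '0': s3 → s3
  read '1': s3 → s3
  end s3, rejected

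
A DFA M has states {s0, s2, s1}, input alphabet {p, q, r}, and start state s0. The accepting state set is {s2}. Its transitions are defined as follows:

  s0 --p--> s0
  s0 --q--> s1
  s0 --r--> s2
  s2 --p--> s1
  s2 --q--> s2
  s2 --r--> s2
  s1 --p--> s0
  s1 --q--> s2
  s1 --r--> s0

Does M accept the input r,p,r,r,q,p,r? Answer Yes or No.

No

start at s0
read 'r': s0 → s2
read 'p': s2 → s1
read 'r': s1 → s0
read 'r': s0 → s2
read 'q': s2 → s2
read 'p': s2 → s1
read 'r': s1 → s0
End state s0 is not accepting.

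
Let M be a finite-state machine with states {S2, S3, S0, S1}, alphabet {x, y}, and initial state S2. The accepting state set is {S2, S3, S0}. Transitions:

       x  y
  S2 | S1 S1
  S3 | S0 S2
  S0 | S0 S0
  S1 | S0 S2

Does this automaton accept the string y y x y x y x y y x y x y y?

Trace: S2 -y-> S1 -y-> S2 -x-> S1 -y-> S2 -x-> S1 -y-> S2 -x-> S1 -y-> S2 -y-> S1 -x-> S0 -y-> S0 -x-> S0 -y-> S0 -y-> S0
End state S0 is accepting.

Yes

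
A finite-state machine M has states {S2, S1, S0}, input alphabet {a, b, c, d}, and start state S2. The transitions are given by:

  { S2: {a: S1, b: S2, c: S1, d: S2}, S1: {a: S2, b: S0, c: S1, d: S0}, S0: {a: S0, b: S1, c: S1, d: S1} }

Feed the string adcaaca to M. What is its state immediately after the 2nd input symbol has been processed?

S0

Trace: S2 -a-> S1 -d-> S0
After 2 symbols: S0.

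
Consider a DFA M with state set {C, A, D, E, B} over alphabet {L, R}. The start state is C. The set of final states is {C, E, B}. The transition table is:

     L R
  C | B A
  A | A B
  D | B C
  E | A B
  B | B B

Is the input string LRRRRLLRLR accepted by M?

Yes

Trace: C -L-> B -R-> B -R-> B -R-> B -R-> B -L-> B -L-> B -R-> B -L-> B -R-> B
End state B is accepting.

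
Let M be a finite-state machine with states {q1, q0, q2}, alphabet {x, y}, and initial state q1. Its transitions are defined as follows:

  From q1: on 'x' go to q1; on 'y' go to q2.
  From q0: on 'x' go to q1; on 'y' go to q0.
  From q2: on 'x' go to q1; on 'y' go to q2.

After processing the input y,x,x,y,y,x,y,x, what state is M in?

Trace: q1 -y-> q2 -x-> q1 -x-> q1 -y-> q2 -y-> q2 -x-> q1 -y-> q2 -x-> q1

q1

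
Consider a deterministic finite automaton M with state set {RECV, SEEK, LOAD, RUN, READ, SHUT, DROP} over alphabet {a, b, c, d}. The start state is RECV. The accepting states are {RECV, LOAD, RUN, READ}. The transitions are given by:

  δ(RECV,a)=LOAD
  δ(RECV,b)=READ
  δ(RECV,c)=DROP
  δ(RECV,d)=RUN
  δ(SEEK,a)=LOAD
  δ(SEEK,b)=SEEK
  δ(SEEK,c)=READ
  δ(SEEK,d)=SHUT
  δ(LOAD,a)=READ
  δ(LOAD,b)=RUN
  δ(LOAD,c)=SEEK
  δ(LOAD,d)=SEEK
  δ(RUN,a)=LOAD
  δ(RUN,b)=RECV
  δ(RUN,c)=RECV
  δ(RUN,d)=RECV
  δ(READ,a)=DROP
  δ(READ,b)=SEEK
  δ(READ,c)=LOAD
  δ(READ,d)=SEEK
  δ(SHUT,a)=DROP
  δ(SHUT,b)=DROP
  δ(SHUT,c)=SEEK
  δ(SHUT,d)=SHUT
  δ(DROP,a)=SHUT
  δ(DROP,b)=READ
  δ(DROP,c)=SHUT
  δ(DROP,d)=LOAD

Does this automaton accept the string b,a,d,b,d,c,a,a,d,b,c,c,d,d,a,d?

Trace: RECV -b-> READ -a-> DROP -d-> LOAD -b-> RUN -d-> RECV -c-> DROP -a-> SHUT -a-> DROP -d-> LOAD -b-> RUN -c-> RECV -c-> DROP -d-> LOAD -d-> SEEK -a-> LOAD -d-> SEEK
End state SEEK is not accepting.

No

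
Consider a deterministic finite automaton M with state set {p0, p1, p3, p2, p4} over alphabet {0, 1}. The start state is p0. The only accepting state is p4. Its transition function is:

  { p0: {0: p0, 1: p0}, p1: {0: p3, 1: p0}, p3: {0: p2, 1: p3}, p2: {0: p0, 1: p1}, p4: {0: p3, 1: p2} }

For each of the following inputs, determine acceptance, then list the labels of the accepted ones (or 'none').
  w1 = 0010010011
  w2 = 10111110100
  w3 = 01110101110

w1:
  start at p0
  read '0': p0 → p0
  read '0': p0 → p0
  read '1': p0 → p0
  read '0': p0 → p0
  read '0': p0 → p0
  read '1': p0 → p0
  read '0': p0 → p0
  read '0': p0 → p0
  read '1': p0 → p0
  read '1': p0 → p0
  end p0, rejected
w2:
  start at p0
  read '1': p0 → p0
  read '0': p0 → p0
  read '1': p0 → p0
  read '1': p0 → p0
  read '1': p0 → p0
  read '1': p0 → p0
  read '1': p0 → p0
  read '0': p0 → p0
  read '1': p0 → p0
  read '0': p0 → p0
  read '0': p0 → p0
  end p0, rejected
w3:
  start at p0
  read '0': p0 → p0
  read '1': p0 → p0
  read '1': p0 → p0
  read '1': p0 → p0
  read '0': p0 → p0
  read '1': p0 → p0
  read '0': p0 → p0
  read '1': p0 → p0
  read '1': p0 → p0
  read '1': p0 → p0
  read '0': p0 → p0
  end p0, rejected

none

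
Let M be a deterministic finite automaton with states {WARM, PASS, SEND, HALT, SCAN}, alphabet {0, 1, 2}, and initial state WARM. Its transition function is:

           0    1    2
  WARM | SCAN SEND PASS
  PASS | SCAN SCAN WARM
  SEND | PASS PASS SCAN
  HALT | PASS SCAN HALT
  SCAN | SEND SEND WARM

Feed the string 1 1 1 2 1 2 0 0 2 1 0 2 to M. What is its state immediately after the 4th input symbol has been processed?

WARM

start at WARM
read '1': WARM → SEND
read '1': SEND → PASS
read '1': PASS → SCAN
read '2': SCAN → WARM
After 4 symbols: WARM.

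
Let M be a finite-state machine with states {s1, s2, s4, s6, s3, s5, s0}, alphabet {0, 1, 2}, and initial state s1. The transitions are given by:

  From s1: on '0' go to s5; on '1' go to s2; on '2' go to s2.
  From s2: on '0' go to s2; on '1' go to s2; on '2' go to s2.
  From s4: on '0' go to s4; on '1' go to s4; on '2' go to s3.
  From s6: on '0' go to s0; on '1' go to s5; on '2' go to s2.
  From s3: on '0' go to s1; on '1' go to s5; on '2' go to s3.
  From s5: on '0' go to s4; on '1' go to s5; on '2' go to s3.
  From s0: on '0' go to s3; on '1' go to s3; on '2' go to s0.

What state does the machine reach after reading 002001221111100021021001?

s4

start at s1
read '0': s1 → s5
read '0': s5 → s4
read '2': s4 → s3
read '0': s3 → s1
read '0': s1 → s5
read '1': s5 → s5
read '2': s5 → s3
read '2': s3 → s3
read '1': s3 → s5
read '1': s5 → s5
read '1': s5 → s5
read '1': s5 → s5
read '1': s5 → s5
read '0': s5 → s4
read '0': s4 → s4
read '0': s4 → s4
read '2': s4 → s3
read '1': s3 → s5
read '0': s5 → s4
read '2': s4 → s3
read '1': s3 → s5
read '0': s5 → s4
read '0': s4 → s4
read '1': s4 → s4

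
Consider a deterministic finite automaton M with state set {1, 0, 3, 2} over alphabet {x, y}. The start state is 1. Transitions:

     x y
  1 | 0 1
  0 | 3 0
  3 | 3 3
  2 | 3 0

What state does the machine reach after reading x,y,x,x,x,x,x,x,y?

3

Trace: 1 -x-> 0 -y-> 0 -x-> 3 -x-> 3 -x-> 3 -x-> 3 -x-> 3 -x-> 3 -y-> 3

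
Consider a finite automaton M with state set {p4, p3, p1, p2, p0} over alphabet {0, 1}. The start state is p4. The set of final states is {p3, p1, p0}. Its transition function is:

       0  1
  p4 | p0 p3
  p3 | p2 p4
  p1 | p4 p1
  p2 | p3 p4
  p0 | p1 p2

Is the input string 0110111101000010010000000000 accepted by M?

Trace: p4 -0-> p0 -1-> p2 -1-> p4 -0-> p0 -1-> p2 -1-> p4 -1-> p3 -1-> p4 -0-> p0 -1-> p2 -0-> p3 -0-> p2 -0-> p3 -0-> p2 -1-> p4 -0-> p0 -0-> p1 -1-> p1 -0-> p4 -0-> p0 -0-> p1 -0-> p4 -0-> p0 -0-> p1 -0-> p4 -0-> p0 -0-> p1 -0-> p4
End state p4 is not accepting.

No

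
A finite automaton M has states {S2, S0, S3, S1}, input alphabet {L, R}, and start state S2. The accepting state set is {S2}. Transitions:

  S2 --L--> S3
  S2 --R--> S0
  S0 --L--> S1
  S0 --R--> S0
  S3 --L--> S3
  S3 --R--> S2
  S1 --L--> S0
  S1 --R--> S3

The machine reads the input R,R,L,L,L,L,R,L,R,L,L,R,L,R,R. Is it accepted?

Trace: S2 -R-> S0 -R-> S0 -L-> S1 -L-> S0 -L-> S1 -L-> S0 -R-> S0 -L-> S1 -R-> S3 -L-> S3 -L-> S3 -R-> S2 -L-> S3 -R-> S2 -R-> S0
End state S0 is not accepting.

No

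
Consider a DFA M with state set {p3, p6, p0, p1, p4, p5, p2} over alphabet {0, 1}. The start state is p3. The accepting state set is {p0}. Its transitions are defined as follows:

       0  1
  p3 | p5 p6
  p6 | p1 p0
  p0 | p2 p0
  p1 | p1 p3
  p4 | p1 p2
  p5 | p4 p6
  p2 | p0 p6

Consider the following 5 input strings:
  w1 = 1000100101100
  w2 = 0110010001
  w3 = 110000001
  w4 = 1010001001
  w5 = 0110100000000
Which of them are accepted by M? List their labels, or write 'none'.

w1, w3

w1: p3 → p6 → p1 → p1 → p1 → p3 → p5 → p4 → p2 → p0 → p0 → p0 → p2 → p0  → end p0, accepted
w2: p3 → p5 → p6 → p0 → p2 → p0 → p0 → p2 → p0 → p2 → p6  → end p6, rejected
w3: p3 → p6 → p0 → p2 → p0 → p2 → p0 → p2 → p0 → p0  → end p0, accepted
w4: p3 → p6 → p1 → p3 → p5 → p4 → p1 → p3 → p5 → p4 → p2  → end p2, rejected
w5: p3 → p5 → p6 → p0 → p2 → p6 → p1 → p1 → p1 → p1 → p1 → p1 → p1 → p1  → end p1, rejected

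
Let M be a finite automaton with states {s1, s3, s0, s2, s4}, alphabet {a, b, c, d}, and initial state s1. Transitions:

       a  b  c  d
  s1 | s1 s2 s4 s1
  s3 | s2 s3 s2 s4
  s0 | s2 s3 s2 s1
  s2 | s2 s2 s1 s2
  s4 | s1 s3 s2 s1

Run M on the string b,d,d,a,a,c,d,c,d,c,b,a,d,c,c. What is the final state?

s4

s1 → s2 → s2 → s2 → s2 → s2 → s1 → s1 → s4 → s1 → s4 → s3 → s2 → s2 → s1 → s4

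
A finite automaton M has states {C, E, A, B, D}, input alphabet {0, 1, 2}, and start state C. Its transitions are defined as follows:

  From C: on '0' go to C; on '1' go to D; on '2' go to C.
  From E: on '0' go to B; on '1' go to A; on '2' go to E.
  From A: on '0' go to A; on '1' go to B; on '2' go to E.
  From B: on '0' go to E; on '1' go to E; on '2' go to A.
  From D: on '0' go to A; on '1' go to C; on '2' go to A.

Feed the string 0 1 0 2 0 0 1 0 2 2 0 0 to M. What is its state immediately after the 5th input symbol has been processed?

start at C
read '0': C → C
read '1': C → D
read '0': D → A
read '2': A → E
read '0': E → B
After 5 symbols: B.

B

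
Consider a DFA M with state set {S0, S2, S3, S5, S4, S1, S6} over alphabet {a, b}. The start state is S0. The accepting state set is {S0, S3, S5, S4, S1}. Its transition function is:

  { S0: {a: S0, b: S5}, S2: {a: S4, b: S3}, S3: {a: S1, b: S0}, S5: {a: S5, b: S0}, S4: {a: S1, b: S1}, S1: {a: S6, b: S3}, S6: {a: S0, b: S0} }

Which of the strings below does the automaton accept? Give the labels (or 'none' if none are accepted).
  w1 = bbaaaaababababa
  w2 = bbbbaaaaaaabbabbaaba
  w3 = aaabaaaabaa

w1, w2, w3

w1:
  start at S0
  read 'b': S0 → S5
  read 'b': S5 → S0
  read 'a': S0 → S0
  read 'a': S0 → S0
  read 'a': S0 → S0
  read 'a': S0 → S0
  read 'a': S0 → S0
  read 'b': S0 → S5
  read 'a': S5 → S5
  read 'b': S5 → S0
  read 'a': S0 → S0
  read 'b': S0 → S5
  read 'a': S5 → S5
  read 'b': S5 → S0
  read 'a': S0 → S0
  end S0, accepted
w2:
  start at S0
  read 'b': S0 → S5
  read 'b': S5 → S0
  read 'b': S0 → S5
  read 'b': S5 → S0
  read 'a': S0 → S0
  read 'a': S0 → S0
  read 'a': S0 → S0
  read 'a': S0 → S0
  read 'a': S0 → S0
  read 'a': S0 → S0
  read 'a': S0 → S0
  read 'b': S0 → S5
  read 'b': S5 → S0
  read 'a': S0 → S0
  read 'b': S0 → S5
  read 'b': S5 → S0
  read 'a': S0 → S0
  read 'a': S0 → S0
  read 'b': S0 → S5
  read 'a': S5 → S5
  end S5, accepted
w3:
  start at S0
  read 'a': S0 → S0
  read 'a': S0 → S0
  read 'a': S0 → S0
  read 'b': S0 → S5
  read 'a': S5 → S5
  read 'a': S5 → S5
  read 'a': S5 → S5
  read 'a': S5 → S5
  read 'b': S5 → S0
  read 'a': S0 → S0
  read 'a': S0 → S0
  end S0, accepted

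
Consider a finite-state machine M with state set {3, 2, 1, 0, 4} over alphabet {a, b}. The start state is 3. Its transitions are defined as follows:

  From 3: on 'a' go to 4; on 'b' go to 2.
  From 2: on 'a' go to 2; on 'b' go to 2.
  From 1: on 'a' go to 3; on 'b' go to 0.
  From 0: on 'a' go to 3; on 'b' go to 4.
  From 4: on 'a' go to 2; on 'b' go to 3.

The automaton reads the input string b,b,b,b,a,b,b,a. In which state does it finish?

2

Trace: 3 -b-> 2 -b-> 2 -b-> 2 -b-> 2 -a-> 2 -b-> 2 -b-> 2 -a-> 2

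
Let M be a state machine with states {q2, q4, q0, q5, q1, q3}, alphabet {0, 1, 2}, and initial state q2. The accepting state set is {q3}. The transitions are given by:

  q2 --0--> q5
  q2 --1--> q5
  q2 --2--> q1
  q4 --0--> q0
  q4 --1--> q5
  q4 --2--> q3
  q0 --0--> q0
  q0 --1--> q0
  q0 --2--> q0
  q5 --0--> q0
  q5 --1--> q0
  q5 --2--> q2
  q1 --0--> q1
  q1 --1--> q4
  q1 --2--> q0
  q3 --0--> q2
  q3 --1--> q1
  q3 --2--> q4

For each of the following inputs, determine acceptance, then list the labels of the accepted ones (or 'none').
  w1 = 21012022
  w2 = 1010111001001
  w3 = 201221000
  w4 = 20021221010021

none

w1: q2 → q1 → q4 → q0 → q0 → q0 → q0 → q0 → q0  → end q0, rejected
w2: q2 → q5 → q0 → q0 → q0 → q0 → q0 → q0 → q0 → q0 → q0 → q0 → q0 → q0  → end q0, rejected
w3: q2 → q1 → q1 → q4 → q3 → q4 → q5 → q0 → q0 → q0  → end q0, rejected
w4: q2 → q1 → q1 → q1 → q0 → q0 → q0 → q0 → q0 → q0 → q0 → q0 → q0 → q0 → q0  → end q0, rejected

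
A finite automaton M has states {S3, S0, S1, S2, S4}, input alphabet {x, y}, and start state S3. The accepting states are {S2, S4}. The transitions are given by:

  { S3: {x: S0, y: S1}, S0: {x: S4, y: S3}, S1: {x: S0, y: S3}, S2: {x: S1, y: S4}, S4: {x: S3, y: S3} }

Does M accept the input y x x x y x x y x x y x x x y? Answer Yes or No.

S3 → S1 → S0 → S4 → S3 → S1 → S0 → S4 → S3 → S0 → S4 → S3 → S0 → S4 → S3 → S1
End state S1 is not accepting.

No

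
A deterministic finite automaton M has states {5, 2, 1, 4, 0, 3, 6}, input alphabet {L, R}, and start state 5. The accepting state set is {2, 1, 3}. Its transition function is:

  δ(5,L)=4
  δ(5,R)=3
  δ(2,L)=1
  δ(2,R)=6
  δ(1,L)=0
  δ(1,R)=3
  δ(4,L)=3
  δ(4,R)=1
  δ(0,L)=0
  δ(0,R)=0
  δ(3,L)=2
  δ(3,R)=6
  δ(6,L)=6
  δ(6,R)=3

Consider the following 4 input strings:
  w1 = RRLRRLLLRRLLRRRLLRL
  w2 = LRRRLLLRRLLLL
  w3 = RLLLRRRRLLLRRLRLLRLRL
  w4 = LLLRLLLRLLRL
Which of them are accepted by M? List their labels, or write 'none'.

w1: 5 → 3 → 6 → 6 → 3 → 6 → 6 → 6 → 6 → 3 → 6 → 6 → 6 → 3 → 6 → 3 → 2 → 1 → 3 → 2  → end 2, accepted
w2: 5 → 4 → 1 → 3 → 6 → 6 → 6 → 6 → 3 → 6 → 6 → 6 → 6 → 6  → end 6, rejected
w3: 5 → 3 → 2 → 1 → 0 → 0 → 0 → 0 → 0 → 0 → 0 → 0 → 0 → 0 → 0 → 0 → 0 → 0 → 0 → 0 → 0 → 0  → end 0, rejected
w4: 5 → 4 → 3 → 2 → 6 → 6 → 6 → 6 → 3 → 2 → 1 → 3 → 2  → end 2, accepted

w1, w4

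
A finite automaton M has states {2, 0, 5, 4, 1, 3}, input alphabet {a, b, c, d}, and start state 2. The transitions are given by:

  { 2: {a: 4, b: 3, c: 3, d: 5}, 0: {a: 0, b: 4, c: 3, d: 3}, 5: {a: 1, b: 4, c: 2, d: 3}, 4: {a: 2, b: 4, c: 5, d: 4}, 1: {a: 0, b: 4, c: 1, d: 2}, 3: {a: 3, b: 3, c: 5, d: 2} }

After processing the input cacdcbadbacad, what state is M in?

2

2 → 3 → 3 → 5 → 3 → 5 → 4 → 2 → 5 → 4 → 2 → 3 → 3 → 2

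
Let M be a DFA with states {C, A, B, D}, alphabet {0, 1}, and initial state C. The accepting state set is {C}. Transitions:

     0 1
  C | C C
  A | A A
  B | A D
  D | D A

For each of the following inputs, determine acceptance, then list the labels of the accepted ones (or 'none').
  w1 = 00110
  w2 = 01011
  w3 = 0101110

w1, w2, w3

w1: C → C → C → C → C → C  → end C, accepted
w2: C → C → C → C → C → C  → end C, accepted
w3: C → C → C → C → C → C → C → C  → end C, accepted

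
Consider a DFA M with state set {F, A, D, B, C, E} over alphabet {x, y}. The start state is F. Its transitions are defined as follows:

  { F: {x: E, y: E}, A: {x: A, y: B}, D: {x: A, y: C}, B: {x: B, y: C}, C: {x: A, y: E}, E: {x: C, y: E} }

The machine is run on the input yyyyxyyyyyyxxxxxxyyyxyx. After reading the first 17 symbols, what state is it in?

A

start at F
read 'y': F → E
read 'y': E → E
read 'y': E → E
read 'y': E → E
read 'x': E → C
read 'y': C → E
read 'y': E → E
read 'y': E → E
read 'y': E → E
read 'y': E → E
read 'y': E → E
read 'x': E → C
read 'x': C → A
read 'x': A → A
read 'x': A → A
read 'x': A → A
read 'x': A → A
After 17 symbols: A.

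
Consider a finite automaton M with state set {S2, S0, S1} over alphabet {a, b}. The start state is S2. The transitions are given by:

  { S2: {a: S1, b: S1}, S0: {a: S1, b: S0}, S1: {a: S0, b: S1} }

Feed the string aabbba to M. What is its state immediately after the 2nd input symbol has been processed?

S2 → S1 → S0
After 2 symbols: S0.

S0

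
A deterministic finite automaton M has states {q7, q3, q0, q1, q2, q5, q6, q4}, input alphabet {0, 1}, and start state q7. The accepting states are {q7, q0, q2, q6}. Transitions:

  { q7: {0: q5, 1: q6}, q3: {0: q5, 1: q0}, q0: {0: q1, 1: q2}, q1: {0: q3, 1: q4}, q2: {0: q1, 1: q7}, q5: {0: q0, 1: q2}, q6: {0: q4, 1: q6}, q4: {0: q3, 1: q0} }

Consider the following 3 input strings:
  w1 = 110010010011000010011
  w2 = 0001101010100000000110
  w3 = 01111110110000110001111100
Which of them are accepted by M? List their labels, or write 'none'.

w1: Trace: q7 -1-> q6 -1-> q6 -0-> q4 -0-> q3 -1-> q0 -0-> q1 -0-> q3 -1-> q0 -0-> q1 -0-> q3 -1-> q0 -1-> q2 -0-> q1 -0-> q3 -0-> q5 -0-> q0 -1-> q2 -0-> q1 -0-> q3 -1-> q0 -1-> q2  → end q2, accepted
w2: Trace: q7 -0-> q5 -0-> q0 -0-> q1 -1-> q4 -1-> q0 -0-> q1 -1-> q4 -0-> q3 -1-> q0 -0-> q1 -1-> q4 -0-> q3 -0-> q5 -0-> q0 -0-> q1 -0-> q3 -0-> q5 -0-> q0 -0-> q1 -1-> q4 -1-> q0 -0-> q1  → end q1, rejected
w3: Trace: q7 -0-> q5 -1-> q2 -1-> q7 -1-> q6 -1-> q6 -1-> q6 -1-> q6 -0-> q4 -1-> q0 -1-> q2 -0-> q1 -0-> q3 -0-> q5 -0-> q0 -1-> q2 -1-> q7 -0-> q5 -0-> q0 -0-> q1 -1-> q4 -1-> q0 -1-> q2 -1-> q7 -1-> q6 -0-> q4 -0-> q3  → end q3, rejected

w1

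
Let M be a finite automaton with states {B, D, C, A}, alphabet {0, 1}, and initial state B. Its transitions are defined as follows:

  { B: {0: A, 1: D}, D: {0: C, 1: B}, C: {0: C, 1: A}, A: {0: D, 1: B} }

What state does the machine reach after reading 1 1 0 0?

D

B → D → B → A → D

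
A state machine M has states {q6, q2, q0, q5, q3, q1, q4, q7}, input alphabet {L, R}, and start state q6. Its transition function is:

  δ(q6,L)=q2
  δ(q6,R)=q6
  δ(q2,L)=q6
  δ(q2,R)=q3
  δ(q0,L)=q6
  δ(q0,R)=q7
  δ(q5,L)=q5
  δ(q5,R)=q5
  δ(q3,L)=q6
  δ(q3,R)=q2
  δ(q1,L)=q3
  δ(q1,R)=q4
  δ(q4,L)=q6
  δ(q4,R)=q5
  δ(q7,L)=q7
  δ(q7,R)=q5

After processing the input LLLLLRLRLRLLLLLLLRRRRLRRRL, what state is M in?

q6

Trace: q6 -L-> q2 -L-> q6 -L-> q2 -L-> q6 -L-> q2 -R-> q3 -L-> q6 -R-> q6 -L-> q2 -R-> q3 -L-> q6 -L-> q2 -L-> q6 -L-> q2 -L-> q6 -L-> q2 -L-> q6 -R-> q6 -R-> q6 -R-> q6 -R-> q6 -L-> q2 -R-> q3 -R-> q2 -R-> q3 -L-> q6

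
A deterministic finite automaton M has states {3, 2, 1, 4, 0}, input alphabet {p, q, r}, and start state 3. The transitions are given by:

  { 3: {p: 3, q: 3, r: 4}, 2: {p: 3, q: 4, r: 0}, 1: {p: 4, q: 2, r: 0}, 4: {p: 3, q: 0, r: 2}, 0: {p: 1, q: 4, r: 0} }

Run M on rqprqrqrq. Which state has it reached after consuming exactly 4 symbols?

0

Trace: 3 -r-> 4 -q-> 0 -p-> 1 -r-> 0
After 4 symbols: 0.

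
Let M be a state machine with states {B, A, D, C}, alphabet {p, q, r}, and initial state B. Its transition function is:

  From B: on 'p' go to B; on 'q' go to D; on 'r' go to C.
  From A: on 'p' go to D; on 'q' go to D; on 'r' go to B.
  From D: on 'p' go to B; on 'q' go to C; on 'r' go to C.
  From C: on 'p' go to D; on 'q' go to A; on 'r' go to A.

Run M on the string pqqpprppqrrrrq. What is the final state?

B → B → D → C → D → B → C → D → B → D → C → A → B → C → A

A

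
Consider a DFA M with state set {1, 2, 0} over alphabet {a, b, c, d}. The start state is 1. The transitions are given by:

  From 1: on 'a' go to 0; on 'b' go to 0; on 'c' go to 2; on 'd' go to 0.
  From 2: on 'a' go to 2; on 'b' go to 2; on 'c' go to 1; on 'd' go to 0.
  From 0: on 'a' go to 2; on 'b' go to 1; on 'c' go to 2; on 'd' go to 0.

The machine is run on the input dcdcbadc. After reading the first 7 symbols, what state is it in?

0

start at 1
read 'd': 1 → 0
read 'c': 0 → 2
read 'd': 2 → 0
read 'c': 0 → 2
read 'b': 2 → 2
read 'a': 2 → 2
read 'd': 2 → 0
After 7 symbols: 0.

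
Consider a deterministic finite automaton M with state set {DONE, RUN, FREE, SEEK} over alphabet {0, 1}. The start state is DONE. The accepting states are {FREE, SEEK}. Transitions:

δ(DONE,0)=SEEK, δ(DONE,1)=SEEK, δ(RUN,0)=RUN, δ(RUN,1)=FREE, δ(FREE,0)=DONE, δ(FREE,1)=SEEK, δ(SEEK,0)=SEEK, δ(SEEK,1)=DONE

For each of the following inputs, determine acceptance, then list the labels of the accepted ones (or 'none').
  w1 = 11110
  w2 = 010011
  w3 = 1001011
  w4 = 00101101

w1: DONE → SEEK → DONE → SEEK → DONE → SEEK  → end SEEK, accepted
w2: DONE → SEEK → DONE → SEEK → SEEK → DONE → SEEK  → end SEEK, accepted
w3: DONE → SEEK → SEEK → SEEK → DONE → SEEK → DONE → SEEK  → end SEEK, accepted
w4: DONE → SEEK → SEEK → DONE → SEEK → DONE → SEEK → SEEK → DONE  → end DONE, rejected

w1, w2, w3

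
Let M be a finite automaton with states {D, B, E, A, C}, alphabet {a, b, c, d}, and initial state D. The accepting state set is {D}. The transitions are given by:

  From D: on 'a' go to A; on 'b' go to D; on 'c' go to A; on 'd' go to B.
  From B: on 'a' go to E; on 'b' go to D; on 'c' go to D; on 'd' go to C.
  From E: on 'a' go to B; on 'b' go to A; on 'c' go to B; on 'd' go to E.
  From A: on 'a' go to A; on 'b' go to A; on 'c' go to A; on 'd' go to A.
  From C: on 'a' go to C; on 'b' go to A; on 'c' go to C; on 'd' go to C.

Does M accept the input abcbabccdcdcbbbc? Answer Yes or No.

D → A → A → A → A → A → A → A → A → A → A → A → A → A → A → A → A
End state A is not accepting.

No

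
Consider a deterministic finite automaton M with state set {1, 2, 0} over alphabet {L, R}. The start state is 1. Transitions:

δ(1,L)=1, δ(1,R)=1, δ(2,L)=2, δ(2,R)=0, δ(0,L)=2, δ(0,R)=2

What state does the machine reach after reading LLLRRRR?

1

Trace: 1 -L-> 1 -L-> 1 -L-> 1 -R-> 1 -R-> 1 -R-> 1 -R-> 1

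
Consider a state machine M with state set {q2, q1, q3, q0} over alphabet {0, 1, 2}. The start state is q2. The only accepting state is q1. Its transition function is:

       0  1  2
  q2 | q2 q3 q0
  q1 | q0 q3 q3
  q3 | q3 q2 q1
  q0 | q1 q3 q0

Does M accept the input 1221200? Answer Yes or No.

Trace: q2 -1-> q3 -2-> q1 -2-> q3 -1-> q2 -2-> q0 -0-> q1 -0-> q0
End state q0 is not accepting.

No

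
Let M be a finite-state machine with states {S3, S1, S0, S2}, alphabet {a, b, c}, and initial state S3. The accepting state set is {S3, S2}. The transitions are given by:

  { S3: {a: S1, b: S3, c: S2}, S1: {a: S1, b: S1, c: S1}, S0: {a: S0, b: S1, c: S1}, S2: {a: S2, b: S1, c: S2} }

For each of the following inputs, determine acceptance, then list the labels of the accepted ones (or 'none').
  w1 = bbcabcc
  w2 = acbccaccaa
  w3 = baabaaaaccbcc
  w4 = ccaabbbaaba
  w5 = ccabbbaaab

none

w1:
  start at S3
  read 'b': S3 → S3
  read 'b': S3 → S3
  read 'c': S3 → S2
  read 'a': S2 → S2
  read 'b': S2 → S1
  read 'c': S1 → S1
  read 'c': S1 → S1
  end S1, rejected
w2:
  start at S3
  read 'a': S3 → S1
  read 'c': S1 → S1
  read 'b': S1 → S1
  read 'c': S1 → S1
  read 'c': S1 → S1
  read 'a': S1 → S1
  read 'c': S1 → S1
  read 'c': S1 → S1
  read 'a': S1 → S1
  read 'a': S1 → S1
  end S1, rejected
w3:
  start at S3
  read 'b': S3 → S3
  read 'a': S3 → S1
  read 'a': S1 → S1
  read 'b': S1 → S1
  read 'a': S1 → S1
  read 'a': S1 → S1
  read 'a': S1 → S1
  read 'a': S1 → S1
  read 'c': S1 → S1
  read 'c': S1 → S1
  read 'b': S1 → S1
  read 'c': S1 → S1
  read 'c': S1 → S1
  end S1, rejected
w4:
  start at S3
  read 'c': S3 → S2
  read 'c': S2 → S2
  read 'a': S2 → S2
  read 'a': S2 → S2
  read 'b': S2 → S1
  read 'b': S1 → S1
  read 'b': S1 → S1
  read 'a': S1 → S1
  read 'a': S1 → S1
  read 'b': S1 → S1
  read 'a': S1 → S1
  end S1, rejected
w5:
  start at S3
  read 'c': S3 → S2
  read 'c': S2 → S2
  read 'a': S2 → S2
  read 'b': S2 → S1
  read 'b': S1 → S1
  read 'b': S1 → S1
  read 'a': S1 → S1
  read 'a': S1 → S1
  read 'a': S1 → S1
  read 'b': S1 → S1
  end S1, rejected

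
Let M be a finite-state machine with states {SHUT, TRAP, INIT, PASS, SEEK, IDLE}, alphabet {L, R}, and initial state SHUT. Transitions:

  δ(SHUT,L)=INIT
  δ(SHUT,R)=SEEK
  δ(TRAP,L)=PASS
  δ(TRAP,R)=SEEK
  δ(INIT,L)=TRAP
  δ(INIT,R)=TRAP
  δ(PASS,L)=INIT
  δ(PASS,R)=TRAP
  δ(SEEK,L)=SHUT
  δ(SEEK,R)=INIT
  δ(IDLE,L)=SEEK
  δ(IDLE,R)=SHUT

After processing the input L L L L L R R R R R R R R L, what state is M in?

TRAP

start at SHUT
read 'L': SHUT → INIT
read 'L': INIT → TRAP
read 'L': TRAP → PASS
read 'L': PASS → INIT
read 'L': INIT → TRAP
read 'R': TRAP → SEEK
read 'R': SEEK → INIT
read 'R': INIT → TRAP
read 'R': TRAP → SEEK
read 'R': SEEK → INIT
read 'R': INIT → TRAP
read 'R': TRAP → SEEK
read 'R': SEEK → INIT
read 'L': INIT → TRAP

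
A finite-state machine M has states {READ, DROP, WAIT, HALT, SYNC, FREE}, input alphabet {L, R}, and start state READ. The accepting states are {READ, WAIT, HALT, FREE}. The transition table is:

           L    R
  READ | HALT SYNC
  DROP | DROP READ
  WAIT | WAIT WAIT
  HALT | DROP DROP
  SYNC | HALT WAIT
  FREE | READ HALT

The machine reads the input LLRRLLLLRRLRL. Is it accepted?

READ → HALT → DROP → READ → SYNC → HALT → DROP → DROP → DROP → READ → SYNC → HALT → DROP → DROP
End state DROP is not accepting.

No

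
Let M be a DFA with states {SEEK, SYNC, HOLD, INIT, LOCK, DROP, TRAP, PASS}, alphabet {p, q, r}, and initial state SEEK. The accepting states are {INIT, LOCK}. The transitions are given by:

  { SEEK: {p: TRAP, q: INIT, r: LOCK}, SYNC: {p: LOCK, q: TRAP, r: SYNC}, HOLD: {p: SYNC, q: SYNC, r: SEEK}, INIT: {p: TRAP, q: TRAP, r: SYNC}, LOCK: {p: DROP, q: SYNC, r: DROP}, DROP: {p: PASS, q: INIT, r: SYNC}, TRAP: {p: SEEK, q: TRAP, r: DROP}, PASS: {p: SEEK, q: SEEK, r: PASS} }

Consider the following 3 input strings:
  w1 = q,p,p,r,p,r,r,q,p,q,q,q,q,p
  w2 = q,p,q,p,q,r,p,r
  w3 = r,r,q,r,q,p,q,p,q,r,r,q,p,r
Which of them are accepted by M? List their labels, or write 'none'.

w3

w1:
  start at SEEK
  read 'q': SEEK → INIT
  read 'p': INIT → TRAP
  read 'p': TRAP → SEEK
  read 'r': SEEK → LOCK
  read 'p': LOCK → DROP
  read 'r': DROP → SYNC
  read 'r': SYNC → SYNC
  read 'q': SYNC → TRAP
  read 'p': TRAP → SEEK
  read 'q': SEEK → INIT
  read 'q': INIT → TRAP
  read 'q': TRAP → TRAP
  read 'q': TRAP → TRAP
  read 'p': TRAP → SEEK
  end SEEK, rejected
w2:
  start at SEEK
  read 'q': SEEK → INIT
  read 'p': INIT → TRAP
  read 'q': TRAP → TRAP
  read 'p': TRAP → SEEK
  read 'q': SEEK → INIT
  read 'r': INIT → SYNC
  read 'p': SYNC → LOCK
  read 'r': LOCK → DROP
  end DROP, rejected
w3:
  start at SEEK
  read 'r': SEEK → LOCK
  read 'r': LOCK → DROP
  read 'q': DROP → INIT
  read 'r': INIT → SYNC
  read 'q': SYNC → TRAP
  read 'p': TRAP → SEEK
  read 'q': SEEK → INIT
  read 'p': INIT → TRAP
  read 'q': TRAP → TRAP
  read 'r': TRAP → DROP
  read 'r': DROP → SYNC
  read 'q': SYNC → TRAP
  read 'p': TRAP → SEEK
  read 'r': SEEK → LOCK
  end LOCK, accepted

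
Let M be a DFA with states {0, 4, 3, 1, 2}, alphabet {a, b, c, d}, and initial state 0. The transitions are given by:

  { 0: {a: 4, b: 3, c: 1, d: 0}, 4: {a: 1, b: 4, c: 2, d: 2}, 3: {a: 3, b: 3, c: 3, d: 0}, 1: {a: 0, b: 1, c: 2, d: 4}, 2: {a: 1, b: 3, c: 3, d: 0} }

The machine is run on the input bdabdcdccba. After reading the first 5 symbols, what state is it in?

2

Trace: 0 -b-> 3 -d-> 0 -a-> 4 -b-> 4 -d-> 2
After 5 symbols: 2.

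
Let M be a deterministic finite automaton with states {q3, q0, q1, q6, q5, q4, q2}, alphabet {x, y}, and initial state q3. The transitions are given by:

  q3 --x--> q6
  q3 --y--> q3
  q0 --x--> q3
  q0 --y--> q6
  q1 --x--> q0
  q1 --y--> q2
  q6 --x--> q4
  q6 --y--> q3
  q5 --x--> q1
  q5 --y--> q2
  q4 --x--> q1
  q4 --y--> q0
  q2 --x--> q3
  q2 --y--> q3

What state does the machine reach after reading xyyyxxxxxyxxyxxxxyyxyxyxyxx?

q4

Trace: q3 -x-> q6 -y-> q3 -y-> q3 -y-> q3 -x-> q6 -x-> q4 -x-> q1 -x-> q0 -x-> q3 -y-> q3 -x-> q6 -x-> q4 -y-> q0 -x-> q3 -x-> q6 -x-> q4 -x-> q1 -y-> q2 -y-> q3 -x-> q6 -y-> q3 -x-> q6 -y-> q3 -x-> q6 -y-> q3 -x-> q6 -x-> q4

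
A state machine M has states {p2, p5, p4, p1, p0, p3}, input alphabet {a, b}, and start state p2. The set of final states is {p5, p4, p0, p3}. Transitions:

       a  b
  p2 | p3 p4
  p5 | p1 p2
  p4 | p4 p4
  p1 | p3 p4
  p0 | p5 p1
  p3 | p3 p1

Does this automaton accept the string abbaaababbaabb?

p2 → p3 → p1 → p4 → p4 → p4 → p4 → p4 → p4 → p4 → p4 → p4 → p4 → p4 → p4
End state p4 is accepting.

Yes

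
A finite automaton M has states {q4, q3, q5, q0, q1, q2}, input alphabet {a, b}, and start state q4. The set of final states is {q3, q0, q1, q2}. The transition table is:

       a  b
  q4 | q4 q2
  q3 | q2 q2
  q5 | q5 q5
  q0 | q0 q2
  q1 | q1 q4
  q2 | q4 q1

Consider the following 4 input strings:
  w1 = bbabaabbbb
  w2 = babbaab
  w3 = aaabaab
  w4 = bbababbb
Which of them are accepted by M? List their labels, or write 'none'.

w1: q4 → q2 → q1 → q1 → q4 → q4 → q4 → q2 → q1 → q4 → q2  → end q2, accepted
w2: q4 → q2 → q4 → q2 → q1 → q1 → q1 → q4  → end q4, rejected
w3: q4 → q4 → q4 → q4 → q2 → q4 → q4 → q2  → end q2, accepted
w4: q4 → q2 → q1 → q1 → q4 → q4 → q2 → q1 → q4  → end q4, rejected

w1, w3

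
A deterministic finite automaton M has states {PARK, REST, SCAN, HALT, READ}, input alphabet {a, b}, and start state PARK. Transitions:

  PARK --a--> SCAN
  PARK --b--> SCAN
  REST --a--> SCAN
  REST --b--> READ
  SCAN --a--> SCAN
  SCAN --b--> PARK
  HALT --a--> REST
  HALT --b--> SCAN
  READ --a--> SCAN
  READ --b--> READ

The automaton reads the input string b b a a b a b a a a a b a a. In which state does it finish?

start at PARK
read 'b': PARK → SCAN
read 'b': SCAN → PARK
read 'a': PARK → SCAN
read 'a': SCAN → SCAN
read 'b': SCAN → PARK
read 'a': PARK → SCAN
read 'b': SCAN → PARK
read 'a': PARK → SCAN
read 'a': SCAN → SCAN
read 'a': SCAN → SCAN
read 'a': SCAN → SCAN
read 'b': SCAN → PARK
read 'a': PARK → SCAN
read 'a': SCAN → SCAN

SCAN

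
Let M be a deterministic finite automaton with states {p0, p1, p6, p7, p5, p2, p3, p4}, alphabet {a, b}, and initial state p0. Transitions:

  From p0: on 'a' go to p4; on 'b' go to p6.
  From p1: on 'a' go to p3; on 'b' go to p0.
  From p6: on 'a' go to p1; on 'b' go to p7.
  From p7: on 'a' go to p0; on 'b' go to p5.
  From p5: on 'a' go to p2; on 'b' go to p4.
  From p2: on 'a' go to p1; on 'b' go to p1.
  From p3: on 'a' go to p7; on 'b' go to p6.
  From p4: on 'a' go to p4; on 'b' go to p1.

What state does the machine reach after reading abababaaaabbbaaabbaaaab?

start at p0
read 'a': p0 → p4
read 'b': p4 → p1
read 'a': p1 → p3
read 'b': p3 → p6
read 'a': p6 → p1
read 'b': p1 → p0
read 'a': p0 → p4
read 'a': p4 → p4
read 'a': p4 → p4
read 'a': p4 → p4
read 'b': p4 → p1
read 'b': p1 → p0
read 'b': p0 → p6
read 'a': p6 → p1
read 'a': p1 → p3
read 'a': p3 → p7
read 'b': p7 → p5
read 'b': p5 → p4
read 'a': p4 → p4
read 'a': p4 → p4
read 'a': p4 → p4
read 'a': p4 → p4
read 'b': p4 → p1

p1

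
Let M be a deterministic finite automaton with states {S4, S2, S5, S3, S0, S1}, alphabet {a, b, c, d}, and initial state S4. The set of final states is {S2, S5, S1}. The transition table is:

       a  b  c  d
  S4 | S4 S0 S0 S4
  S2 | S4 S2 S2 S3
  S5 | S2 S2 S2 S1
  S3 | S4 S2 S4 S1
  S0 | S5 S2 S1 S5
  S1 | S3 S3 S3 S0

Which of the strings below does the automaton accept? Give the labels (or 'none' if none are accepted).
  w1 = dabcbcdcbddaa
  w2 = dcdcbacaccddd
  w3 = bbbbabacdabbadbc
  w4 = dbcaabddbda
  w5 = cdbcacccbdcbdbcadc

w3

w1: Trace: S4 -d-> S4 -a-> S4 -b-> S0 -c-> S1 -b-> S3 -c-> S4 -d-> S4 -c-> S0 -b-> S2 -d-> S3 -d-> S1 -a-> S3 -a-> S4  → end S4, rejected
w2: Trace: S4 -d-> S4 -c-> S0 -d-> S5 -c-> S2 -b-> S2 -a-> S4 -c-> S0 -a-> S5 -c-> S2 -c-> S2 -d-> S3 -d-> S1 -d-> S0  → end S0, rejected
w3: Trace: S4 -b-> S0 -b-> S2 -b-> S2 -b-> S2 -a-> S4 -b-> S0 -a-> S5 -c-> S2 -d-> S3 -a-> S4 -b-> S0 -b-> S2 -a-> S4 -d-> S4 -b-> S0 -c-> S1  → end S1, accepted
w4: Trace: S4 -d-> S4 -b-> S0 -c-> S1 -a-> S3 -a-> S4 -b-> S0 -d-> S5 -d-> S1 -b-> S3 -d-> S1 -a-> S3  → end S3, rejected
w5: Trace: S4 -c-> S0 -d-> S5 -b-> S2 -c-> S2 -a-> S4 -c-> S0 -c-> S1 -c-> S3 -b-> S2 -d-> S3 -c-> S4 -b-> S0 -d-> S5 -b-> S2 -c-> S2 -a-> S4 -d-> S4 -c-> S0  → end S0, rejected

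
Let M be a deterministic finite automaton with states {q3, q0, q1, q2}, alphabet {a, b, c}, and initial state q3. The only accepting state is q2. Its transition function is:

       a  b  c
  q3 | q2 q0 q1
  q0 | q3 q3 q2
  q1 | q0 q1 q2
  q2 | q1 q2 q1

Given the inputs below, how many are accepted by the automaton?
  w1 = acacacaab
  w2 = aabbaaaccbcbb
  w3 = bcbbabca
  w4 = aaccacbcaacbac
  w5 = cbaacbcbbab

1

w1: q3 → q2 → q1 → q0 → q2 → q1 → q2 → q1 → q0 → q3  → end q3, rejected
w2: q3 → q2 → q1 → q1 → q1 → q0 → q3 → q2 → q1 → q2 → q2 → q1 → q1 → q1  → end q1, rejected
w3: q3 → q0 → q2 → q2 → q2 → q1 → q1 → q2 → q1  → end q1, rejected
w4: q3 → q2 → q1 → q2 → q1 → q0 → q2 → q2 → q1 → q0 → q3 → q1 → q1 → q0 → q2  → end q2, accepted
w5: q3 → q1 → q1 → q0 → q3 → q1 → q1 → q2 → q2 → q2 → q1 → q1  → end q1, rejected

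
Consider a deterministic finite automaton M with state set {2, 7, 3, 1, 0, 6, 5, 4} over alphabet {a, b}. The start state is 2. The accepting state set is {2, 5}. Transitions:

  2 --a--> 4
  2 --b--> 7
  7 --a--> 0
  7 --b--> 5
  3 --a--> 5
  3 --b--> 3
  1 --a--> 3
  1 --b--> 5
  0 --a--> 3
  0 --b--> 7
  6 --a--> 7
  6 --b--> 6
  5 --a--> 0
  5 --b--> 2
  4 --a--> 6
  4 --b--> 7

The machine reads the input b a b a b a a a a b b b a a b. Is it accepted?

start at 2
read 'b': 2 → 7
read 'a': 7 → 0
read 'b': 0 → 7
read 'a': 7 → 0
read 'b': 0 → 7
read 'a': 7 → 0
read 'a': 0 → 3
read 'a': 3 → 5
read 'a': 5 → 0
read 'b': 0 → 7
read 'b': 7 → 5
read 'b': 5 → 2
read 'a': 2 → 4
read 'a': 4 → 6
read 'b': 6 → 6
End state 6 is not accepting.

No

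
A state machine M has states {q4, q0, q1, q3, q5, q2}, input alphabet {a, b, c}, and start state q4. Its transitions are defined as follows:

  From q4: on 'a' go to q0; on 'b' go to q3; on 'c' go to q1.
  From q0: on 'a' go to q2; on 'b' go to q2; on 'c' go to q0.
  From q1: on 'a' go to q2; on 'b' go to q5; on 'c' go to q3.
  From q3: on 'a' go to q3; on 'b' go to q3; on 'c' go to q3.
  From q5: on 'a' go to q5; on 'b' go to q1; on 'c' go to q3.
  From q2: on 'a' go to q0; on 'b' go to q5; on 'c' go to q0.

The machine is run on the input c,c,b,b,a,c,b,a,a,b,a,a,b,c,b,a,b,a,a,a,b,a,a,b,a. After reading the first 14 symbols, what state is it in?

q3

q4 → q1 → q3 → q3 → q3 → q3 → q3 → q3 → q3 → q3 → q3 → q3 → q3 → q3 → q3
After 14 symbols: q3.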